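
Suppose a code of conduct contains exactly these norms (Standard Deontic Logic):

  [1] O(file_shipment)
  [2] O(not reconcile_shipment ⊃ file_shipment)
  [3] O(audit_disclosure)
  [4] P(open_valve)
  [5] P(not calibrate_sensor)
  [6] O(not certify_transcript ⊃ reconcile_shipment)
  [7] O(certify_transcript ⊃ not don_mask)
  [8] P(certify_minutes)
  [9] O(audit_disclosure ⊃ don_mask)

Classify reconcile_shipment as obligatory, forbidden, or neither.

Premise 3 states O(audit_disclosure) outright.
Applying K to premise 9 (O(audit_disclosure ⊃ don_mask)) and O(audit_disclosure) yields O(don_mask).
The contrapositive of premise 7 (O(certify_transcript ⊃ not don_mask)) is O(don_mask ⊃ not certify_transcript), and O(don_mask) is already established, so O(not certify_transcript).
Premise 6 is O(not certify_transcript ⊃ reconcile_shipment); since O(not certify_transcript), deontic closure gives O(reconcile_shipment).
Premises 1, 2, 4, 5, 8 do not contribute to this derivation.
Hence reconcile_shipment is obligatory.

Obligatory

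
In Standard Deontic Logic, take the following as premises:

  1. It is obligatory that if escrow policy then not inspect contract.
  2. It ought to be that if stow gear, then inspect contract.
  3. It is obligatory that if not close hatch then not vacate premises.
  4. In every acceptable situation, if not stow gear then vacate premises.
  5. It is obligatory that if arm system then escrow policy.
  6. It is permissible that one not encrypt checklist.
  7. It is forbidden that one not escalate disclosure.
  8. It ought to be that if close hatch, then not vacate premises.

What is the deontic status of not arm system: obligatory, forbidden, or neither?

Premises 8 and 3 cover both cases: O(close_hatch → ¬vacate_premises) and O(¬close_hatch → ¬vacate_premises). Since close_hatch ∨ ¬close_hatch is a tautology, O(¬vacate_premises) follows.
The contrapositive of premise 4 (O(¬stow_gear → vacate_premises)) is O(¬vacate_premises → stow_gear), and O(¬vacate_premises) is already established, so O(stow_gear).
From O(stow_gear) and premise 2, O(stow_gear → inspect_contract), we obtain O(inspect_contract).
Premise 1 is O(escrow_policy → ¬inspect_contract); contrapositively O(inspect_contract → ¬escrow_policy). Since O(inspect_contract) holds, K gives O(¬escrow_policy).
Premise 5 is O(arm_system → escrow_policy); contrapositively O(¬escrow_policy → ¬arm_system). Since O(¬escrow_policy) holds, K gives O(¬arm_system).
Premises 6, 7 do not contribute to this derivation.
Hence ¬arm_system is obligatory.

Obligatory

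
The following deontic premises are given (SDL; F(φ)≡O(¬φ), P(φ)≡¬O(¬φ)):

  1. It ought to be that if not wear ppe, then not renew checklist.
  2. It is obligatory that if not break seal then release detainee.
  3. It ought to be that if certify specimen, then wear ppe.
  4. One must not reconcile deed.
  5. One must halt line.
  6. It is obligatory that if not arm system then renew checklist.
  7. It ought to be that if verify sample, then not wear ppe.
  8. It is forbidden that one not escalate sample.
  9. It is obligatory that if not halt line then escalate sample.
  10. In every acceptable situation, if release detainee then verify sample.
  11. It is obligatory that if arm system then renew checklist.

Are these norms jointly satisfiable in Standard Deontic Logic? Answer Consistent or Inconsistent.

Consistent

Premise 9 is O(¬halt_line → escalate_sample); even if O(escalate_sample) held, inferring O(¬halt_line) would be affirming the consequent — invalid.
So O(¬halt_line) is not derivable, and the apparent clash with O(halt_line) does not arise.
A world satisfying every obligation exists (e.g. arm_system=false, break_seal=true, certify_specimen=false, escalate_sample=true, halt_line=true, reconcile_deed=false, release_detainee=false, renew_checklist=true, verify_sample=false, wear_ppe=true); no atom is both obligatory and forbidden, so the set is consistent.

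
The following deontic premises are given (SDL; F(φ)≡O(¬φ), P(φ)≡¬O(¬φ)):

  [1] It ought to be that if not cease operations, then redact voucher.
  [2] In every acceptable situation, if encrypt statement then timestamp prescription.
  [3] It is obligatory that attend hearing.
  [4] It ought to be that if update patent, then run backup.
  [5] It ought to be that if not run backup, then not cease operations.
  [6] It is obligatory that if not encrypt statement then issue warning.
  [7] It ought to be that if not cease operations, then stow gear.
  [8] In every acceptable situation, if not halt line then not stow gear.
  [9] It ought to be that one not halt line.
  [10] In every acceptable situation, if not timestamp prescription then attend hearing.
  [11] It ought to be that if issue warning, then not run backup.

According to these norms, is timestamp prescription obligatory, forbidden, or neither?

Premise 9 gives O(¬halt_line).
Applying K to premise 8 (O(¬halt_line → ¬stow_gear)) and O(¬halt_line) yields O(¬stow_gear).
Premise 7, O(¬cease_operations → stow_gear), contraposes to O(¬stow_gear → cease_operations); with O(¬stow_gear) we get O(cease_operations).
The contrapositive of premise 5 (O(¬run_backup → ¬cease_operations)) is O(cease_operations → run_backup), and O(cease_operations) is already established, so O(run_backup).
Premise 11 is O(issue_warning → ¬run_backup); contrapositively O(run_backup → ¬issue_warning). Since O(run_backup) holds, K gives O(¬issue_warning).
Premise 6 is O(¬encrypt_statement → issue_warning); contrapositively O(¬issue_warning → encrypt_statement). Since O(¬issue_warning) holds, K gives O(encrypt_statement).
Premise 2 is O(encrypt_statement → timestamp_prescription); since O(encrypt_statement), deontic closure gives O(timestamp_prescription).
Premises 1, 3, 4, 10 do not contribute to this derivation.
Hence timestamp_prescription is obligatory.

Obligatory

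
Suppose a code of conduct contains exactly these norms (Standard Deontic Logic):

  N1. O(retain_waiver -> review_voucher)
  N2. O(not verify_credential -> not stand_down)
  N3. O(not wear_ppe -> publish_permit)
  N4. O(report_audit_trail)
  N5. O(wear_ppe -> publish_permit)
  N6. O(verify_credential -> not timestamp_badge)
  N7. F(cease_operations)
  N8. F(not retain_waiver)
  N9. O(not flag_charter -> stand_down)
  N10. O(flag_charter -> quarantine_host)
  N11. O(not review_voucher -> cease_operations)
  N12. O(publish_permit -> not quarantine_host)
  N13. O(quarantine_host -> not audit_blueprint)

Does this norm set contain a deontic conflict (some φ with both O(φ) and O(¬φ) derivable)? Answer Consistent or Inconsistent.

Premise 11 is O(not review_voucher -> cease_operations), but O(not review_voucher) is not derivable from the premises, so it does not yield O(cease_operations).
So O(cease_operations) is not derivable, and the apparent clash with O(not cease_operations) does not arise.
A world satisfying every obligation exists (e.g. audit_blueprint=false, cease_operations=false, flag_charter=false, publish_permit=true, quarantine_host=false, report_audit_trail=true, retain_waiver=true, review_voucher=true, stand_down=true, timestamp_badge=false, verify_credential=true, wear_ppe=false); no atom is both obligatory and forbidden, so the set is consistent.

Consistent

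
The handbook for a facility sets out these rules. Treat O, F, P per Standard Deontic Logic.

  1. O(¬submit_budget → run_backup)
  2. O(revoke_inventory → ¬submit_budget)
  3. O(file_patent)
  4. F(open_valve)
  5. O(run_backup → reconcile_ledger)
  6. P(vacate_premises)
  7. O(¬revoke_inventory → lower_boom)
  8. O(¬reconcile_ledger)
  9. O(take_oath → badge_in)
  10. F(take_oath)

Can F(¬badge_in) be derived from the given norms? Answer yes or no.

Premise 9 is O(take_oath → badge_in), but O(take_oath) is not derivable from the premises, so it does not yield O(badge_in).
No other premise forces O(badge_in). An ideal world satisfying every premise can still have ¬badge_in true, so F(¬badge_in) is not derivable.

No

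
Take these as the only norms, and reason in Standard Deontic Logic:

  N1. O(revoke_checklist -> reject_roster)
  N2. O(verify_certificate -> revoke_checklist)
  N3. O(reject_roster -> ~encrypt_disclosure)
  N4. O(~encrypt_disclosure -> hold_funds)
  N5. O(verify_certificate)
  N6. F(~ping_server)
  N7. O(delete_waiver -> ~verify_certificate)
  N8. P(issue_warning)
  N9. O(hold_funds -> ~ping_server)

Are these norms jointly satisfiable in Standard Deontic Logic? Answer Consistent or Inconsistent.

Inconsistent

F(~ping_server) at premise 6 means O(ping_server).
Premise 9, O(hold_funds -> ~ping_server), contraposes to O(ping_server -> ~hold_funds); with O(ping_server) we get O(~hold_funds).
Premise 4 is O(~encrypt_disclosure -> hold_funds); contrapositively O(~hold_funds -> encrypt_disclosure). Since O(~hold_funds) holds, K gives O(encrypt_disclosure).
The contrapositive of premise 3 (O(reject_roster -> ~encrypt_disclosure)) is O(encrypt_disclosure -> ~reject_roster), and O(encrypt_disclosure) is already established, so O(~reject_roster).
Premise 1, O(revoke_checklist -> reject_roster), contraposes to O(~reject_roster -> ~revoke_checklist); with O(~reject_roster) we get O(~revoke_checklist).
The contrapositive of premise 2 (O(verify_certificate -> revoke_checklist)) is O(~revoke_checklist -> ~verify_certificate), and O(~revoke_checklist) is already established, so O(~verify_certificate).
But premise 5 directly asserts O(verify_certificate).
We now have both O(~verify_certificate) and O(verify_certificate) — verify_certificate is simultaneously obligatory and forbidden, violating the D-axiom.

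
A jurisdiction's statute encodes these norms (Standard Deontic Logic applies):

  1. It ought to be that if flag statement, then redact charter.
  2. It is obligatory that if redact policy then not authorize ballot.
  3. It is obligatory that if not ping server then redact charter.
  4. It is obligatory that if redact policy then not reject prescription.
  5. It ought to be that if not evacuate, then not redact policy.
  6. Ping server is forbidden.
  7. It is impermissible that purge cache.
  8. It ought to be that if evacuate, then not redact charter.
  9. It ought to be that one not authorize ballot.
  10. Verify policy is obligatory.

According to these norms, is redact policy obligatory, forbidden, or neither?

F(ping_server) at premise 6 means O(¬ping_server).
From O(¬ping_server) and premise 3, O(¬ping_server → redact_charter), we obtain O(redact_charter).
Premise 8, O(evacuate → ¬redact_charter), contraposes to O(redact_charter → ¬evacuate); with O(redact_charter) we get O(¬evacuate).
Premise 5 is O(¬evacuate → ¬redact_policy); since O(¬evacuate), deontic closure gives O(¬redact_policy).
Premises 1, 2, 4, 7, 9, 10 do not contribute to this derivation.
Thus O(¬redact_policy), which is F(redact_policy): redact_policy is forbidden.

Forbidden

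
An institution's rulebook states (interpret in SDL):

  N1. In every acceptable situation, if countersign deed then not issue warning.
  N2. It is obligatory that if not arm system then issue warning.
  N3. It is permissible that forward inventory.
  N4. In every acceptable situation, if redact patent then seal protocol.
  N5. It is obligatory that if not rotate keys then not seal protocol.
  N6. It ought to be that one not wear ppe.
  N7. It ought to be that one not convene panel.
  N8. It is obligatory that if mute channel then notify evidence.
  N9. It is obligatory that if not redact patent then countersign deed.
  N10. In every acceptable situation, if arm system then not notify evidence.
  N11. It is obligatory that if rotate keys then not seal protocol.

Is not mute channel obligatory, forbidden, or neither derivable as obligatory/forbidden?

Obligatory

Premises 11 and 5 are O(rotate_keys → ¬seal_protocol) and O(¬rotate_keys → ¬seal_protocol); every ideal world satisfies rotate_keys or ¬rotate_keys, so in either case ¬seal_protocol holds — hence O(¬seal_protocol).
Premise 4 is O(redact_patent → seal_protocol); contrapositively O(¬seal_protocol → ¬redact_patent). Since O(¬seal_protocol) holds, K gives O(¬redact_patent).
Applying K to premise 9 (O(¬redact_patent → countersign_deed)) and O(¬redact_patent) yields O(countersign_deed).
From O(countersign_deed) and premise 1, O(countersign_deed → ¬issue_warning), we obtain O(¬issue_warning).
Premise 2, O(¬arm_system → issue_warning), contraposes to O(¬issue_warning → arm_system); with O(¬issue_warning) we get O(arm_system).
Applying K to premise 10 (O(arm_system → ¬notify_evidence)) and O(arm_system) yields O(¬notify_evidence).
The contrapositive of premise 8 (O(mute_channel → notify_evidence)) is O(¬notify_evidence → ¬mute_channel), and O(¬notify_evidence) is already established, so O(¬mute_channel).
Premises 3, 6, 7 do not contribute to this derivation.
Hence ¬mute_channel is obligatory.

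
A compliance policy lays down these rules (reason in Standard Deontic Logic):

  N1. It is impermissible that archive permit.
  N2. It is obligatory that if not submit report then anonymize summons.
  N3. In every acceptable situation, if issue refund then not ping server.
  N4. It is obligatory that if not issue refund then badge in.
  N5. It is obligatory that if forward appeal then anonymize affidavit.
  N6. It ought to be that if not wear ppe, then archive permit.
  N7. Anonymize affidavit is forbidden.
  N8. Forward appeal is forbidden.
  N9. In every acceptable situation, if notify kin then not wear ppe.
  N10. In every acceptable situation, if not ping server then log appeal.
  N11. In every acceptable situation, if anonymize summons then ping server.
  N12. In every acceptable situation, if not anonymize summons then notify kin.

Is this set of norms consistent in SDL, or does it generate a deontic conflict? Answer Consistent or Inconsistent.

Consistent

Premise 5 is O(forward_appeal → anonymize_affidavit), but O(forward_appeal) is not derivable from the premises, so it does not yield O(anonymize_affidavit).
So O(anonymize_affidavit) is not derivable, and the apparent clash with O(¬anonymize_affidavit) does not arise.
A world satisfying every obligation exists (e.g. anonymize_affidavit=false, anonymize_summons=true, archive_permit=false, badge_in=true, forward_appeal=false, issue_refund=false, log_appeal=false, notify_kin=false, ping_server=true, submit_report=false, wear_ppe=true); no atom is both obligatory and forbidden, so the set is consistent.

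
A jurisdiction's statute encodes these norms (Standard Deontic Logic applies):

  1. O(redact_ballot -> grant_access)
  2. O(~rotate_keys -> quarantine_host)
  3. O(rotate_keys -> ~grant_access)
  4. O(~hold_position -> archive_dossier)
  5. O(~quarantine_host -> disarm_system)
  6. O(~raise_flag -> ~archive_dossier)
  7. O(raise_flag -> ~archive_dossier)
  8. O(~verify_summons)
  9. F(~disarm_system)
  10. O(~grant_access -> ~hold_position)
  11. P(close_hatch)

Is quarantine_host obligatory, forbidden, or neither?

Premises 7 and 6 are O(raise_flag -> ~archive_dossier) and O(~raise_flag -> ~archive_dossier); every ideal world satisfies raise_flag or ~raise_flag, so in either case ~archive_dossier holds — hence O(~archive_dossier).
Premise 4 is O(~hold_position -> archive_dossier); contrapositively O(~archive_dossier -> hold_position). Since O(~archive_dossier) holds, K gives O(hold_position).
Premise 10 is O(~grant_access -> ~hold_position); contrapositively O(hold_position -> grant_access). Since O(hold_position) holds, K gives O(grant_access).
Premise 3 is O(rotate_keys -> ~grant_access); contrapositively O(grant_access -> ~rotate_keys). Since O(grant_access) holds, K gives O(~rotate_keys).
From O(~rotate_keys) and premise 2, O(~rotate_keys -> quarantine_host), we obtain O(quarantine_host).
Premises 1, 5, 8, 9, 11 do not contribute to this derivation.
Hence quarantine_host is obligatory.

Obligatory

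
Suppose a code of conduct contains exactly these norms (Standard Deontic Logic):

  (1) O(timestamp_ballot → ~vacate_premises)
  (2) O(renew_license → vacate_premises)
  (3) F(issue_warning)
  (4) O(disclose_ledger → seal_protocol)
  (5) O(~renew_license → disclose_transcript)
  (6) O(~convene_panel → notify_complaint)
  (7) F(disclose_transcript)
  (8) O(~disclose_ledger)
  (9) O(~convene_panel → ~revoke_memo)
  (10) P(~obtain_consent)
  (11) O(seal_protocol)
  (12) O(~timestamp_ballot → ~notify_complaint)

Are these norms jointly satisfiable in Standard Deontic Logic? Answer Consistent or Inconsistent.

Premise 4 is O(disclose_ledger → seal_protocol); even if O(seal_protocol) held, inferring O(disclose_ledger) would be affirming the consequent — invalid.
So O(disclose_ledger) is not derivable, and the apparent clash with O(~disclose_ledger) does not arise.
A world satisfying every obligation exists (e.g. convene_panel=true, disclose_ledger=false, disclose_transcript=false, issue_warning=false, notify_complaint=false, obtain_consent=false, renew_license=true, revoke_memo=false, seal_protocol=true, timestamp_ballot=false, vacate_premises=true); no atom is both obligatory and forbidden, so the set is consistent.

Consistent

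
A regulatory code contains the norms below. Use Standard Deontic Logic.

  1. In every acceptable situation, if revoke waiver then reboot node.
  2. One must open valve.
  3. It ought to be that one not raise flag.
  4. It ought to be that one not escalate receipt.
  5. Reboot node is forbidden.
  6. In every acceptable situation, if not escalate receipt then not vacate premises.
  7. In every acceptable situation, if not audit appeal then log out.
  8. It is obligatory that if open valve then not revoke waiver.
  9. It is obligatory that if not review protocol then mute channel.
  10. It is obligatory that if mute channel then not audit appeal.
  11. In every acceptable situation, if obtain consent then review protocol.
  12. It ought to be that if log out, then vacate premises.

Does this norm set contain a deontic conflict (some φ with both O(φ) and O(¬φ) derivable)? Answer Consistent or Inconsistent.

Premise 1 is O(revoke_waiver → reboot_node), but O(revoke_waiver) is not derivable from the premises, so it does not yield O(reboot_node).
So O(reboot_node) is not derivable, and the apparent clash with O(¬reboot_node) does not arise.
A world satisfying every obligation exists (e.g. audit_appeal=true, escalate_receipt=false, log_out=false, mute_channel=false, obtain_consent=false, open_valve=true, raise_flag=false, reboot_node=false, review_protocol=true, revoke_waiver=false, vacate_premises=false); no atom is both obligatory and forbidden, so the set is consistent.

Consistent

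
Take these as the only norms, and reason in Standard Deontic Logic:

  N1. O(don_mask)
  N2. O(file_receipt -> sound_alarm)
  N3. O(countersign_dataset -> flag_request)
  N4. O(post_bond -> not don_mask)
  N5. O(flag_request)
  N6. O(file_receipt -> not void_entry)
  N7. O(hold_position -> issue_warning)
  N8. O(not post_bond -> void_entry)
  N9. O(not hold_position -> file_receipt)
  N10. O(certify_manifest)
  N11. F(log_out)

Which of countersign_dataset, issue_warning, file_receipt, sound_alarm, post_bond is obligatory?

issue_warning

From premise 1 we have O(don_mask).
Premise 4 is O(post_bond -> not don_mask); contrapositively O(don_mask -> not post_bond). Since O(don_mask) holds, K gives O(not post_bond).
From O(not post_bond) and premise 8, O(not post_bond -> void_entry), we obtain O(void_entry).
Premise 6 is O(file_receipt -> not void_entry); contrapositively O(void_entry -> not file_receipt). Since O(void_entry) holds, K gives O(not file_receipt).
Premise 9, O(not hold_position -> file_receipt), contraposes to O(not file_receipt -> hold_position); with O(not file_receipt) we get O(hold_position).
Premise 7 is O(hold_position -> issue_warning); since O(hold_position), deontic closure gives O(issue_warning).
So O(issue_warning) holds — issue_warning is obligatory. None of the other listed options is made obligatory by any chain of premises.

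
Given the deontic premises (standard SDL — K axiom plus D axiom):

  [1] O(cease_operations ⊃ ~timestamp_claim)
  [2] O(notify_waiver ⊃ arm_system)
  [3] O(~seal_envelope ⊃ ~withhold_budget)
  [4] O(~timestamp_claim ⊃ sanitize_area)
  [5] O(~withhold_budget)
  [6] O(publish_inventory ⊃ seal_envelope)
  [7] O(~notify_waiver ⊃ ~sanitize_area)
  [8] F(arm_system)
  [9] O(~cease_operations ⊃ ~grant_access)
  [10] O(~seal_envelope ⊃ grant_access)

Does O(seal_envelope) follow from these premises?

Yes

Premise 8, F(arm_system), is equivalent to O(~arm_system).
Premise 2, O(notify_waiver ⊃ arm_system), contraposes to O(~arm_system ⊃ ~notify_waiver); with O(~arm_system) we get O(~notify_waiver).
Premise 7 is O(~notify_waiver ⊃ ~sanitize_area); since O(~notify_waiver), deontic closure gives O(~sanitize_area).
The contrapositive of premise 4 (O(~timestamp_claim ⊃ sanitize_area)) is O(~sanitize_area ⊃ timestamp_claim), and O(~sanitize_area) is already established, so O(timestamp_claim).
The contrapositive of premise 1 (O(cease_operations ⊃ ~timestamp_claim)) is O(timestamp_claim ⊃ ~cease_operations), and O(timestamp_claim) is already established, so O(~cease_operations).
From O(~cease_operations) and premise 9, O(~cease_operations ⊃ ~grant_access), we obtain O(~grant_access).
The contrapositive of premise 10 (O(~seal_envelope ⊃ grant_access)) is O(~grant_access ⊃ seal_envelope), and O(~grant_access) is already established, so O(seal_envelope).
Premises 3, 5, 6 do not contribute to this derivation.
So O(seal_envelope) follows.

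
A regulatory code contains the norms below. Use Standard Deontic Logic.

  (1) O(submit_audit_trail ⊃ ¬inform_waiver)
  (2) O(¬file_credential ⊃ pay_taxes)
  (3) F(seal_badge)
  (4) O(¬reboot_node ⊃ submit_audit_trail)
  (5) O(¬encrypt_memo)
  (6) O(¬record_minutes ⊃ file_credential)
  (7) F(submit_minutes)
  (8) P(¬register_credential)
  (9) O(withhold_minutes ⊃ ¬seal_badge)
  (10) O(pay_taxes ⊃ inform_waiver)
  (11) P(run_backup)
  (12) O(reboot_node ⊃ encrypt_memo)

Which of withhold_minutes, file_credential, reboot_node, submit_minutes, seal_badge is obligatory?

file_credential

From premise 5 we have O(¬encrypt_memo).
Premise 12, O(reboot_node ⊃ encrypt_memo), contraposes to O(¬encrypt_memo ⊃ ¬reboot_node); with O(¬encrypt_memo) we get O(¬reboot_node).
Premise 4 is O(¬reboot_node ⊃ submit_audit_trail); since O(¬reboot_node), deontic closure gives O(submit_audit_trail).
Applying K to premise 1 (O(submit_audit_trail ⊃ ¬inform_waiver)) and O(submit_audit_trail) yields O(¬inform_waiver).
Premise 10 is O(pay_taxes ⊃ inform_waiver); contrapositively O(¬inform_waiver ⊃ ¬pay_taxes). Since O(¬inform_waiver) holds, K gives O(¬pay_taxes).
Premise 2, O(¬file_credential ⊃ pay_taxes), contraposes to O(¬pay_taxes ⊃ file_credential); with O(¬pay_taxes) we get O(file_credential).
So O(file_credential) holds — file_credential is obligatory. None of the other listed options is made obligatory by any chain of premises.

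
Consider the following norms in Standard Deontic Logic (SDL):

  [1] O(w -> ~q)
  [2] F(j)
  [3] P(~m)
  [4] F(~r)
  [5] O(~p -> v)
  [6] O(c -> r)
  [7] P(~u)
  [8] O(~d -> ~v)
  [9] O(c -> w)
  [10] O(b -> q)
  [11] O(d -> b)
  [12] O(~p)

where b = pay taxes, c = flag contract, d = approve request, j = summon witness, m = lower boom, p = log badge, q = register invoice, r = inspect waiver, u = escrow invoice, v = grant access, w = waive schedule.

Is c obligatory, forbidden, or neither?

Forbidden

From premise 12 we have O(~p).
With premise 5, O(~p -> v), the K-axiom yields O(v).
Premise 8 is O(~d -> ~v); contrapositively O(v -> d). Since O(v) holds, K gives O(d).
With premise 11, O(d -> b), the K-axiom yields O(b).
With premise 10, O(b -> q), the K-axiom yields O(q).
Premise 1, O(w -> ~q), contraposes to O(q -> ~w); with O(q) we get O(~w).
Premise 9, O(c -> w), contraposes to O(~w -> ~c); with O(~w) we get O(~c).
Premises 2, 3, 4, 6, 7 do not contribute to this derivation.
Thus O(~c), which is F(c): c is forbidden.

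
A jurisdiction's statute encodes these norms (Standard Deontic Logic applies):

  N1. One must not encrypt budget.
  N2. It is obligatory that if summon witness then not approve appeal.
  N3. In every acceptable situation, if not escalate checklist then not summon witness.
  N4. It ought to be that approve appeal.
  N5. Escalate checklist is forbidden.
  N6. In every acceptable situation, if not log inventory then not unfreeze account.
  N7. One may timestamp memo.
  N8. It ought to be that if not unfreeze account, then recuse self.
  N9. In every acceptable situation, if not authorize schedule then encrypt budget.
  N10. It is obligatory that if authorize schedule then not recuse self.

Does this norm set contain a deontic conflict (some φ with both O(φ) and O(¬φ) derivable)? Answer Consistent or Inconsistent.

Consistent

Premise 2 is O(summon_witness → ¬approve_appeal), but O(summon_witness) is not derivable from the premises, so it does not yield O(¬approve_appeal).
So O(¬approve_appeal) is not derivable, and the apparent clash with O(approve_appeal) does not arise.
A world satisfying every obligation exists (e.g. approve_appeal=true, authorize_schedule=true, encrypt_budget=false, escalate_checklist=false, log_inventory=true, recuse_self=false, summon_witness=false, timestamp_memo=false, unfreeze_account=true); no atom is both obligatory and forbidden, so the set is consistent.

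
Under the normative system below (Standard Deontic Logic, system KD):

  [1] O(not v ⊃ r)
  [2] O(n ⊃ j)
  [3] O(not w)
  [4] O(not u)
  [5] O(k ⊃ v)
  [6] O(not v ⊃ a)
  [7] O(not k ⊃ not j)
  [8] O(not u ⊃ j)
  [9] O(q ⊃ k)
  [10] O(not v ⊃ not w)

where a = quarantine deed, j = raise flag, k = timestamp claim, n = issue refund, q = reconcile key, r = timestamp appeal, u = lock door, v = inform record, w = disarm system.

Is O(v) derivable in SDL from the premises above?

Yes

Premise 4 states O(not u) outright.
With premise 8, O(not u ⊃ j), the K-axiom yields O(j).
Premise 7, O(not k ⊃ not j), contraposes to O(j ⊃ k); with O(j) we get O(k).
Premise 5 is O(k ⊃ v); since O(k), deontic closure gives O(v).
Premises 1, 2, 3, 6, 9, 10 do not contribute to this derivation.
So O(v) follows.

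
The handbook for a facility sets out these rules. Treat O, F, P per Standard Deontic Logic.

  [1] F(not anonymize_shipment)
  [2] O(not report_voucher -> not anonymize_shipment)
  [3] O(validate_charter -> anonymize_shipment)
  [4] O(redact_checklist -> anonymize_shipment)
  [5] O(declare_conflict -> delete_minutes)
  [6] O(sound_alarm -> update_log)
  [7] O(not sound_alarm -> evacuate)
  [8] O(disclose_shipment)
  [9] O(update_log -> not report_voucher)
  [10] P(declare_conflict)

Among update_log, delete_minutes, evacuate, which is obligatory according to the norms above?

evacuate

F(not anonymize_shipment) at premise 1 means O(anonymize_shipment).
Premise 2 is O(not report_voucher -> not anonymize_shipment); contrapositively O(anonymize_shipment -> report_voucher). Since O(anonymize_shipment) holds, K gives O(report_voucher).
The contrapositive of premise 9 (O(update_log -> not report_voucher)) is O(report_voucher -> not update_log), and O(report_voucher) is already established, so O(not update_log).
Premise 6 is O(sound_alarm -> update_log); contrapositively O(not update_log -> not sound_alarm). Since O(not update_log) holds, K gives O(not sound_alarm).
From O(not sound_alarm) and premise 7, O(not sound_alarm -> evacuate), we obtain O(evacuate).
So O(evacuate) holds — evacuate is obligatory. None of the other listed options is made obligatory by any chain of premises.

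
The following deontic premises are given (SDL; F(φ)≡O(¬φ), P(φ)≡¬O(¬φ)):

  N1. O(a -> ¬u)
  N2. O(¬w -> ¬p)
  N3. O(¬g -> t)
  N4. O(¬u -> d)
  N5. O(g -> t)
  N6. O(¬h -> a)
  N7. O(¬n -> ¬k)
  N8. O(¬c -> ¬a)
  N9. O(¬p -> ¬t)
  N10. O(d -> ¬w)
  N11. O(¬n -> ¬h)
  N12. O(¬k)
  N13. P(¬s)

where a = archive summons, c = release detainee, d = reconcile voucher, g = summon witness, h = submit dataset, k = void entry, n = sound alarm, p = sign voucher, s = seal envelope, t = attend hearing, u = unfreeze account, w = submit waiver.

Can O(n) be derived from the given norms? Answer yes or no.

By case analysis on g: premise 5 gives O(g -> t) and premise 3 gives O(¬g -> t), so O(t) either way.
Premise 9 is O(¬p -> ¬t); contrapositively O(t -> p). Since O(t) holds, K gives O(p).
Premise 2, O(¬w -> ¬p), contraposes to O(p -> w); with O(p) we get O(w).
Premise 10 is O(d -> ¬w); contrapositively O(w -> ¬d). Since O(w) holds, K gives O(¬d).
Premise 4, O(¬u -> d), contraposes to O(¬d -> u); with O(¬d) we get O(u).
Premise 1 is O(a -> ¬u); contrapositively O(u -> ¬a). Since O(u) holds, K gives O(¬a).
Premise 6, O(¬h -> a), contraposes to O(¬a -> h); with O(¬a) we get O(h).
The contrapositive of premise 11 (O(¬n -> ¬h)) is O(h -> n), and O(h) is already established, so O(n).
Premises 7, 8, 12, 13 do not contribute to this derivation.
So O(n) follows.

Yes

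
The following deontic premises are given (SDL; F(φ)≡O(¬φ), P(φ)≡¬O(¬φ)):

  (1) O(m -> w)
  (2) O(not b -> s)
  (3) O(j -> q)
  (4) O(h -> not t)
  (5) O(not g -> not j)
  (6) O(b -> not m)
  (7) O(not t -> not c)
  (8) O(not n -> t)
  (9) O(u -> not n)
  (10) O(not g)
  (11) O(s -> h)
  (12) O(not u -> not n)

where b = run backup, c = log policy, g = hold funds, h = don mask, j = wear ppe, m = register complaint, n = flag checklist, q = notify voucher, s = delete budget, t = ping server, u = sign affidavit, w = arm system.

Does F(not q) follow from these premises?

Premise 3 is O(j -> q), but O(j) is not derivable from the premises, so it does not yield O(q).
No other premise forces O(q). An ideal world satisfying every premise can still have not q true, so F(not q) is not derivable.

No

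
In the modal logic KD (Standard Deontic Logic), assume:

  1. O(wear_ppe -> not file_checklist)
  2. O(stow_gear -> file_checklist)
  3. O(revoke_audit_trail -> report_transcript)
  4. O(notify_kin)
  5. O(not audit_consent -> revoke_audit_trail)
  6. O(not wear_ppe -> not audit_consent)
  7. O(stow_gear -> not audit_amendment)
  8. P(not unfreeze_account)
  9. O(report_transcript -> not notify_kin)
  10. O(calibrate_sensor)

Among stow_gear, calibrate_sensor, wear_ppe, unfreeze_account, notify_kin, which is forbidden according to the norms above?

Premise 4 gives O(notify_kin).
Premise 9, O(report_transcript -> not notify_kin), contraposes to O(notify_kin -> not report_transcript); with O(notify_kin) we get O(not report_transcript).
Premise 3 is O(revoke_audit_trail -> report_transcript); contrapositively O(not report_transcript -> not revoke_audit_trail). Since O(not report_transcript) holds, K gives O(not revoke_audit_trail).
Premise 5 is O(not audit_consent -> revoke_audit_trail); contrapositively O(not revoke_audit_trail -> audit_consent). Since O(not revoke_audit_trail) holds, K gives O(audit_consent).
Premise 6 is O(not wear_ppe -> not audit_consent); contrapositively O(audit_consent -> wear_ppe). Since O(audit_consent) holds, K gives O(wear_ppe).
From O(wear_ppe) and premise 1, O(wear_ppe -> not file_checklist), we obtain O(not file_checklist).
Premise 2 is O(stow_gear -> file_checklist); contrapositively O(not file_checklist -> not stow_gear). Since O(not file_checklist) holds, K gives O(not stow_gear).
So O(not stow_gear) holds, i.e. stow_gear is forbidden. None of the other listed options is forbidden under the premises.

stow_gear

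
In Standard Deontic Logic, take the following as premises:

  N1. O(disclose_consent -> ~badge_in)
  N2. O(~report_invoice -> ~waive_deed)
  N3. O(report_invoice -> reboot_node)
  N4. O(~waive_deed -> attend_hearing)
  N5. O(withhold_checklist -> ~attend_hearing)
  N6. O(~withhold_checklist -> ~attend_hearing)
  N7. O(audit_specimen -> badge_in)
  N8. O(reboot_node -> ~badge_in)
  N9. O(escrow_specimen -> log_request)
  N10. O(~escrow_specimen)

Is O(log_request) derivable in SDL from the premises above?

No

Premise 9 is O(escrow_specimen -> log_request), but O(escrow_specimen) is not derivable from the premises, so it does not yield O(log_request).
No other premise forces O(log_request). An ideal world satisfying every premise can still have log_request false, so O(log_request) is not derivable.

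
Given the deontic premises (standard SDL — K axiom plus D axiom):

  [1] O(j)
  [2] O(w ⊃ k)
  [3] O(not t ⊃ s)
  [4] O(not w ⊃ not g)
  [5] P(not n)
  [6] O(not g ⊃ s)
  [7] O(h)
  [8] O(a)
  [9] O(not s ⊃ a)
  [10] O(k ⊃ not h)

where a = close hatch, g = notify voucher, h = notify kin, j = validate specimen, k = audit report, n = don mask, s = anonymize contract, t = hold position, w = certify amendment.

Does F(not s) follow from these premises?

From premise 7 we have O(h).
The contrapositive of premise 10 (O(k ⊃ not h)) is O(h ⊃ not k), and O(h) is already established, so O(not k).
Premise 2, O(w ⊃ k), contraposes to O(not k ⊃ not w); with O(not k) we get O(not w).
Premise 4 is O(not w ⊃ not g); since O(not w), deontic closure gives O(not g).
With premise 6, O(not g ⊃ s), the K-axiom yields O(s).
Premises 1, 3, 5, 8, 9 do not contribute to this derivation.
So O(s) holds, i.e. F(not s). The claim follows.

Yes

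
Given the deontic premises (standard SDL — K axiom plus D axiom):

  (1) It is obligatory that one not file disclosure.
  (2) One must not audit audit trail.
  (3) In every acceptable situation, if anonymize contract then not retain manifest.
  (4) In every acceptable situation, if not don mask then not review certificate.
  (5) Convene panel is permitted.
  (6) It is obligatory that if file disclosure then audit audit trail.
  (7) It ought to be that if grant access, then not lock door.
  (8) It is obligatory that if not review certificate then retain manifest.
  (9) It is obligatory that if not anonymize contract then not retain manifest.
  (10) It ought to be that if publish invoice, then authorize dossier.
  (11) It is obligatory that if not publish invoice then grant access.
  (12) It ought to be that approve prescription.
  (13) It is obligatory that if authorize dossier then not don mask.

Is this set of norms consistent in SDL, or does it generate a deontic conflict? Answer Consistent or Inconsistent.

Premise 6 is O(file_disclosure → audit_audit_trail), but O(file_disclosure) is not derivable from the premises, so it does not yield O(audit_audit_trail).
So O(audit_audit_trail) is not derivable, and the apparent clash with O(¬audit_audit_trail) does not arise.
A world satisfying every obligation exists (e.g. anonymize_contract=false, approve_prescription=true, audit_audit_trail=false, authorize_dossier=false, convene_panel=false, don_mask=true, file_disclosure=false, grant_access=true, lock_door=false, publish_invoice=false, retain_manifest=false, review_certificate=true); no atom is both obligatory and forbidden, so the set is consistent.

Consistent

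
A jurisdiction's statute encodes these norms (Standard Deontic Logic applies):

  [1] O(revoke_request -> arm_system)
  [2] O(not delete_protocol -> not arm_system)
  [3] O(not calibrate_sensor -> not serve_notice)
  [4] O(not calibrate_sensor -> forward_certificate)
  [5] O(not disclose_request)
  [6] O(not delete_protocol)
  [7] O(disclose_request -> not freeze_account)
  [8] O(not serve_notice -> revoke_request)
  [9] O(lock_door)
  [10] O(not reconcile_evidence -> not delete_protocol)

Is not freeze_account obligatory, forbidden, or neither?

Neither

Premise 7 is O(disclose_request -> not freeze_account), but O(disclose_request) is not derivable from the premises, so it does not yield O(not freeze_account).
No premise or chain of K-axiom applications forces O(not freeze_account), and none forces O(freeze_account). So not freeze_account is neither obligatory nor forbidden under these norms.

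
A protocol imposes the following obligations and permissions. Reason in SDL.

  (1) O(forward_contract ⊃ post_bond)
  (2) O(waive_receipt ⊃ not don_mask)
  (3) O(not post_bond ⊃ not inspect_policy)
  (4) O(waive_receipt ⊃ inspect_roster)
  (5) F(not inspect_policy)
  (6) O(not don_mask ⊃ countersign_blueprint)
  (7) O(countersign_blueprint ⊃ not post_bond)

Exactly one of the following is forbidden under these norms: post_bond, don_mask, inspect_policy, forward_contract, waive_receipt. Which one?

waive_receipt

F(not inspect_policy) at premise 5 means O(inspect_policy).
The contrapositive of premise 3 (O(not post_bond ⊃ not inspect_policy)) is O(inspect_policy ⊃ post_bond), and O(inspect_policy) is already established, so O(post_bond).
The contrapositive of premise 7 (O(countersign_blueprint ⊃ not post_bond)) is O(post_bond ⊃ not countersign_blueprint), and O(post_bond) is already established, so O(not countersign_blueprint).
Premise 6 is O(not don_mask ⊃ countersign_blueprint); contrapositively O(not countersign_blueprint ⊃ don_mask). Since O(not countersign_blueprint) holds, K gives O(don_mask).
Premise 2, O(waive_receipt ⊃ not don_mask), contraposes to O(don_mask ⊃ not waive_receipt); with O(don_mask) we get O(not waive_receipt).
So O(not waive_receipt) holds, i.e. waive_receipt is forbidden. None of the other listed options is forbidden under the premises.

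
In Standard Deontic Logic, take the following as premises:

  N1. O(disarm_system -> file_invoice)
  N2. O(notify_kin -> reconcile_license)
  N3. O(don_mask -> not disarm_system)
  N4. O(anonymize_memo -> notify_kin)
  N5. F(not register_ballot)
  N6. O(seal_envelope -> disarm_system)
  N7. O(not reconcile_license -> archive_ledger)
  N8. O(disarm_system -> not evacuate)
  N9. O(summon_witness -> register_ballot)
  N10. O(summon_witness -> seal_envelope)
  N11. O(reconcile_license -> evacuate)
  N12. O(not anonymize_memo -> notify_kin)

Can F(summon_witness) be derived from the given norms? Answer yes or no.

Premises 12 and 4 cover both cases: O(not anonymize_memo -> notify_kin) and O(anonymize_memo -> notify_kin). Since not anonymize_memo ∨ anonymize_memo is a tautology, O(notify_kin) follows.
From O(notify_kin) and premise 2, O(notify_kin -> reconcile_license), we obtain O(reconcile_license).
From O(reconcile_license) and premise 11, O(reconcile_license -> evacuate), we obtain O(evacuate).
Premise 8 is O(disarm_system -> not evacuate); contrapositively O(evacuate -> not disarm_system). Since O(evacuate) holds, K gives O(not disarm_system).
The contrapositive of premise 6 (O(seal_envelope -> disarm_system)) is O(not disarm_system -> not seal_envelope), and O(not disarm_system) is already established, so O(not seal_envelope).
The contrapositive of premise 10 (O(summon_witness -> seal_envelope)) is O(not seal_envelope -> not summon_witness), and O(not seal_envelope) is already established, so O(not summon_witness).
Premises 1, 3, 5, 7, 9 do not contribute to this derivation.
So O(not summon_witness) holds, i.e. F(summon_witness). The claim follows.

Yes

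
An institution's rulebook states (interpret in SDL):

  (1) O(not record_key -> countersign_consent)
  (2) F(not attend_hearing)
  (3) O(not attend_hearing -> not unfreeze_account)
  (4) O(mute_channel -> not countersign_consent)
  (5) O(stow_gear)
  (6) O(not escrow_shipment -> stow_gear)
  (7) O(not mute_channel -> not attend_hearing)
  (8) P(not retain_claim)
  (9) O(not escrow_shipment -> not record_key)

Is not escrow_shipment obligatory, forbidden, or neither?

Premise 2 is F(not attend_hearing), i.e. O(attend_hearing).
Premise 7 is O(not mute_channel -> not attend_hearing); contrapositively O(attend_hearing -> mute_channel). Since O(attend_hearing) holds, K gives O(mute_channel).
Premise 4 is O(mute_channel -> not countersign_consent); since O(mute_channel), deontic closure gives O(not countersign_consent).
The contrapositive of premise 1 (O(not record_key -> countersign_consent)) is O(not countersign_consent -> record_key), and O(not countersign_consent) is already established, so O(record_key).
The contrapositive of premise 9 (O(not escrow_shipment -> not record_key)) is O(record_key -> escrow_shipment), and O(record_key) is already established, so O(escrow_shipment).
Premises 3, 5, 6, 8 do not contribute to this derivation.
Thus O(escrow_shipment), which is F(not escrow_shipment): not escrow_shipment is forbidden.

Forbidden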